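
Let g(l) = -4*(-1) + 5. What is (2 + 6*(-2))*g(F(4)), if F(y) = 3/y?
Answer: -90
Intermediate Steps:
g(l) = 9 (g(l) = 4 + 5 = 9)
(2 + 6*(-2))*g(F(4)) = (2 + 6*(-2))*9 = (2 - 12)*9 = -10*9 = -90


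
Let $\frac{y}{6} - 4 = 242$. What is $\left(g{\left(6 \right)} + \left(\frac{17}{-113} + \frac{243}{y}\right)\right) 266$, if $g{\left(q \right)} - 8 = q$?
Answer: $\frac{34541563}{9266} \approx 3727.8$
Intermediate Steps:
$y = 1476$ ($y = 24 + 6 \cdot 242 = 24 + 1452 = 1476$)
$g{\left(q \right)} = 8 + q$
$\left(g{\left(6 \right)} + \left(\frac{17}{-113} + \frac{243}{y}\right)\right) 266 = \left(\left(8 + 6\right) + \left(\frac{17}{-113} + \frac{243}{1476}\right)\right) 266 = \left(14 + \left(17 \left(- \frac{1}{113}\right) + 243 \cdot \frac{1}{1476}\right)\right) 266 = \left(14 + \left(- \frac{17}{113} + \frac{27}{164}\right)\right) 266 = \left(14 + \frac{263}{18532}\right) 266 = \frac{259711}{18532} \cdot 266 = \frac{34541563}{9266}$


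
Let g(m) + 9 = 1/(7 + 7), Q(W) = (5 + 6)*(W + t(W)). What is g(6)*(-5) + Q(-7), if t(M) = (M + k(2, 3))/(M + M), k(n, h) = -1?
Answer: -365/14 ≈ -26.071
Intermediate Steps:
t(M) = (-1 + M)/(2*M) (t(M) = (M - 1)/(M + M) = (-1 + M)/((2*M)) = (-1 + M)*(1/(2*M)) = (-1 + M)/(2*M))
Q(W) = 11*W + 11*(-1 + W)/(2*W) (Q(W) = (5 + 6)*(W + (-1 + W)/(2*W)) = 11*(W + (-1 + W)/(2*W)) = 11*W + 11*(-1 + W)/(2*W))
g(m) = -125/14 (g(m) = -9 + 1/(7 + 7) = -9 + 1/14 = -125/14)
g(6)*(-5) + Q(-7) = -125/14*(-5) + (11/2 + 11*(-7) - 11/2/(-7)) = 625/14 + (11/2 - 77 - 11/2*(-⅐)) = 625/14 + (11/2 - 77 + 11/14) = 625/14 - 495/7 = -365/14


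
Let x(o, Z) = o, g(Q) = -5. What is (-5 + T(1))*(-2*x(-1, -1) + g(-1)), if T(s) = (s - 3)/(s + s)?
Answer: 18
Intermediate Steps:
T(s) = (-3 + s)/(2*s) (T(s) = (-3 + s)/((2*s)) = (-3 + s)*(1/(2*s)) = (-3 + s)/(2*s))
(-5 + T(1))*(-2*x(-1, -1) + g(-1)) = (-5 + (1/2)*(-3 + 1)/1)*(-2*(-1) - 5) = (-5 + (1/2)*1*(-2))*(2 - 5) = (-5 - 1)*(-3) = -6*(-3) = 18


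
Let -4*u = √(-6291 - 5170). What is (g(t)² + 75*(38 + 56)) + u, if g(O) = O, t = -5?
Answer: 7075 - I*√11461/4 ≈ 7075.0 - 26.764*I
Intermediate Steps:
u = -I*√11461/4 (u = -√(-6291 - 5170)/4 = -I*√11461/4 ≈ -26.764*I)
(g(t)² + 75*(38 + 56)) + u = ((-5)² + 75*(38 + 56)) - I*√11461/4 = (25 + 75*94) - I*√11461/4 = (25 + 7050) - I*√11461/4 = 7075 - I*√11461/4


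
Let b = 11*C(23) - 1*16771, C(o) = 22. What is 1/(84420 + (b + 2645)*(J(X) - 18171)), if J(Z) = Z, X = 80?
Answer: 1/251259864 ≈ 3.9799e-9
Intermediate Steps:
b = -16529 (b = 11*22 - 1*16771 = 242 - 16771 = -16529)
1/(84420 + (b + 2645)*(J(X) - 18171)) = 1/(84420 + (-16529 + 2645)*(80 - 18171)) = 1/(84420 - 13884*(-18091)) = 1/(84420 + 251175444) = 1/251259864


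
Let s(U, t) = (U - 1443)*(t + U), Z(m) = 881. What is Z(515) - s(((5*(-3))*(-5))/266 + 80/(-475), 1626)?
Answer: 4151923536409/1768900 ≈ 2.3472e+6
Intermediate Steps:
s(U, t) = (-1443 + U)*(U + t)
Z(515) - s(((5*(-3))*(-5))/266 + 80/(-475), 1626) = 881 - ((((5*(-3))*(-5))/266 + 80/(-475))² - 1443*(((5*(-3))*(-5))/266 + 80/(-475)) - 1443*1626 + (((5*(-3))*(-5))/266 + 80/(-475))*1626) = 881 - ((-15*(-5)*(1/266) + 80*(-1/475))² - 1443*(-15*(-5)*(1/266) + 80*(-1/475)) - 2346318 + (-15*(-5)*(1/266) + 80*(-1/475))*1626) = 881 - ((75*(1/266) - 16/95)² - 1443*(75*(1/266) - 16/95) - 2346318 + (75*(1/266) - 16/95)*1626) = 881 - ((75/266 - 16/95)² - 1443*(75/266 - 16/95) - 2346318 + (75/266 - 16/95)*1626) = 881 - ((151/1330)² - 1443*151/1330 - 2346318 + (151/1330)*1626) = 881 - (22801/1768900 - 217893/1330 - 2346318 + 122763/665) = 881 - 1*(-4150365135509/1768900) = 881 + 4150365135509/1768900 = 4151923536409/1768900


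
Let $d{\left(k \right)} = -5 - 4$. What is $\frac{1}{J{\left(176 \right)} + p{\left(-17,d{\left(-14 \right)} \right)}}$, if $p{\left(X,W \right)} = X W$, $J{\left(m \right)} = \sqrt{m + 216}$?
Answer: $\frac{153}{23017} - \frac{14 \sqrt{2}}{23017} \approx 0.0057871$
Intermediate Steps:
$d{\left(k \right)} = -9$ ($d{\left(k \right)} = -5 - 4 = -9$)
$J{\left(m \right)} = \sqrt{216 + m}$
$p{\left(X,W \right)} = W X$
$\frac{1}{J{\left(176 \right)} + p{\left(-17,d{\left(-14 \right)} \right)}} = \frac{1}{\sqrt{216 + 176} - -153} = \frac{1}{\sqrt{392} + 153} = \frac{1}{14 \sqrt{2} + 153} = \frac{1}{153 + 14 \sqrt{2}}$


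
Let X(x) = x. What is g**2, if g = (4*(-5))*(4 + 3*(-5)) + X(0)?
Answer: 48400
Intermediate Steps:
g = 220 (g = (4*(-5))*(4 + 3*(-5)) + 0 = -20*(4 - 15) + 0 = -20*(-11) + 0 = 220 + 0 = 220)
g**2 = 220**2 = 48400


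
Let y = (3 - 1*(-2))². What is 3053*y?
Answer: 76325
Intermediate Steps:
y = 25 (y = (3 + 2)² = 5² = 25)
3053*y = 3053*25 = 76325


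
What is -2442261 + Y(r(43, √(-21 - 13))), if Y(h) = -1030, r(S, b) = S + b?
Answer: -2443291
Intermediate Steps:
-2442261 + Y(r(43, √(-21 - 13))) = -2442261 - 1030 = -2443291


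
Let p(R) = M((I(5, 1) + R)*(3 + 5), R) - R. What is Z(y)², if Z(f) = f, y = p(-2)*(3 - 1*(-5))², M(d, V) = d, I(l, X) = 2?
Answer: 16384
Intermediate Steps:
p(R) = 16 + 7*R (p(R) = (2 + R)*(3 + 5) - R = (2 + R)*8 - R = (16 + 8*R) - R = 16 + 7*R)
y = 128 (y = (16 + 7*(-2))*(3 - 1*(-5))² = (16 - 14)*(3 + 5)² = 2*8² = 2*64 = 128)
Z(y)² = 128² = 16384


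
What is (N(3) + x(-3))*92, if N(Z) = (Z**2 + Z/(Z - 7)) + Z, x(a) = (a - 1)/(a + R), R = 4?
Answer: 667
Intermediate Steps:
x(a) = (-1 + a)/(4 + a) (x(a) = (a - 1)/(a + 4) = (-1 + a)/(4 + a))
N(Z) = Z + Z**2 + Z/(-7 + Z) (N(Z) = (Z**2 + Z/(-7 + Z)) + Z = Z + Z**2 + Z/(-7 + Z))
(N(3) + x(-3))*92 = (3*(-6 + 3**2 - 6*3)/(-7 + 3) + (-1 - 3)/(4 - 3))*92 = (3*(-6 + 9 - 18)/(-4) - 4/1)*92 = (3*(-1/4)*(-15) + 1*(-4))*92 = (45/4 - 4)*92 = (29/4)*92 = 667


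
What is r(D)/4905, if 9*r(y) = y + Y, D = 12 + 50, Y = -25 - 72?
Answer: -7/8829 ≈ -0.00079284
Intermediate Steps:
Y = -97
D = 62
r(y) = -97/9 + y/9 (r(y) = (y - 97)/9 = (-97 + y)/9 = -97/9 + y/9)
r(D)/4905 = (-97/9 + (⅑)*62)/4905 = (-97/9 + 62/9)*(1/4905) = -35/9*1/4905 = -7/8829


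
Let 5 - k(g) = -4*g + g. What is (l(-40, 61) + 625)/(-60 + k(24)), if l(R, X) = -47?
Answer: 34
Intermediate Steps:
k(g) = 5 + 3*g (k(g) = 5 - (-4*g + g) = 5 - (-3)*g = 5 + 3*g)
(l(-40, 61) + 625)/(-60 + k(24)) = (-47 + 625)/(-60 + (5 + 3*24)) = 578/(-60 + (5 + 72)) = 578/(-60 + 77) = 578/17 = 578*(1/17) = 34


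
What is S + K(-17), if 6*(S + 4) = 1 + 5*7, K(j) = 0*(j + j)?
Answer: 2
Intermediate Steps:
K(j) = 0 (K(j) = 0*(2*j) = 0)
S = 2 (S = -4 + (1 + 5*7)/6 = -4 + (1 + 35)/6 = -4 + (⅙)*36 = -4 + 6 = 2)
S + K(-17) = 2 + 0 = 2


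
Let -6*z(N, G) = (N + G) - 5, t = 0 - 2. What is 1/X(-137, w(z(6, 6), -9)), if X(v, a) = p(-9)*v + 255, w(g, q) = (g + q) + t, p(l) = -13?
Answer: 1/2036 ≈ 0.00049116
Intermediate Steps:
t = -2
z(N, G) = 5/6 - G/6 - N/6 (z(N, G) = -((N + G) - 5)/6 = -((G + N) - 5)/6 = -(-5 + G + N)/6 = 5/6 - G/6 - N/6)
w(g, q) = -2 + g + q (w(g, q) = (g + q) - 2 = -2 + g + q)
X(v, a) = 255 - 13*v (X(v, a) = -13*v + 255 = 255 - 13*v)
1/X(-137, w(z(6, 6), -9)) = 1/(255 - 13*(-137)) = 1/(255 + 1781) = 1/2036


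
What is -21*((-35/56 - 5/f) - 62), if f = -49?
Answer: 73527/56 ≈ 1313.0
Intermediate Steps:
-21*((-35/56 - 5/f) - 62) = -21*((-35/56 - 5/(-49)) - 62) = -21*((-35*1/56 - 5*(-1/49)) - 62) = -21*((-5/8 + 5/49) - 62) = -21*(-205/392 - 62) = -21*(-24509/392) = 73527/56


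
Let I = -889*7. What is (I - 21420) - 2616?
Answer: -30259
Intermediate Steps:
I = -6223
(I - 21420) - 2616 = (-6223 - 21420) - 2616 = -27643 - 2616 = -30259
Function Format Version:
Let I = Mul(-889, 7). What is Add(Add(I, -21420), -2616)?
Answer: -30259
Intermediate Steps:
I = -6223
Add(Add(I, -21420), -2616) = Add(Add(-6223, -21420), -2616) = Add(-27643, -2616) = -30259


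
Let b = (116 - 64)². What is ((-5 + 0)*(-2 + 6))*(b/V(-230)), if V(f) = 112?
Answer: -3380/7 ≈ -482.86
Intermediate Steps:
b = 2704 (b = 52² = 2704)
((-5 + 0)*(-2 + 6))*(b/V(-230)) = ((-5 + 0)*(-2 + 6))*(2704/112) = (-5*4)*(2704*(1/112)) = -20*169/7 = -3380/7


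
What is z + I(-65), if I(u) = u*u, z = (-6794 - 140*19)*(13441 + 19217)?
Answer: -308744507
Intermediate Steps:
z = -308748732 (z = (-6794 - 2660)*32658 = -9454*32658 = -308748732)
I(u) = u**2
z + I(-65) = -308748732 + (-65)**2 = -308748732 + 4225 = -308744507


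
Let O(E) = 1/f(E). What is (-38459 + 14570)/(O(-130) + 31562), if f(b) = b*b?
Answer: -134574700/177799267 ≈ -0.75689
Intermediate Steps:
f(b) = b²
O(E) = E⁻² (O(E) = 1/(E²) = E⁻²)
(-38459 + 14570)/(O(-130) + 31562) = (-38459 + 14570)/((-130)⁻² + 31562) = -23889/(1/16900 + 31562) = -23889/533397801/16900 = -23889*16900/533397801 = -134574700/177799267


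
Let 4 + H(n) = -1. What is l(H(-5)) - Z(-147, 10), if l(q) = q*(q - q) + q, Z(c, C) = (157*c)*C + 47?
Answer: 230738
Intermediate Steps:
H(n) = -5 (H(n) = -4 - 1 = -5)
Z(c, C) = 47 + 157*C*c (Z(c, C) = 157*C*c + 47 = 47 + 157*C*c)
l(q) = q (l(q) = q*0 + q = 0 + q = q)
l(H(-5)) - Z(-147, 10) = -5 - (47 + 157*10*(-147)) = -5 - (47 - 230790) = -5 - 1*(-230743) = -5 + 230743 = 230738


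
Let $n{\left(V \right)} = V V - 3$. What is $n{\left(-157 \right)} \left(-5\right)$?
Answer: $-123230$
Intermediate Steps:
$n{\left(V \right)} = -3 + V^{2}$ ($n{\left(V \right)} = V^{2} - 3 = -3 + V^{2}$)
$n{\left(-157 \right)} \left(-5\right) = \left(-3 + \left(-157\right)^{2}\right) \left(-5\right) = \left(-3 + 24649\right) \left(-5\right) = 24646 \left(-5\right) = -123230$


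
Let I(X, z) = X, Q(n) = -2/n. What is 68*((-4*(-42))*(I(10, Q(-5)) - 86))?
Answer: -868224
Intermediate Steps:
68*((-4*(-42))*(I(10, Q(-5)) - 86)) = 68*((-4*(-42))*(10 - 86)) = 68*(168*(-76)) = 68*(-12768) = -868224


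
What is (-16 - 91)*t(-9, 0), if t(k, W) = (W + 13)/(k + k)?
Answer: 1391/18 ≈ 77.278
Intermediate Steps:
t(k, W) = (13 + W)/(2*k) (t(k, W) = (13 + W)/((2*k)) = (13 + W)*(1/(2*k)) = (13 + W)/(2*k))
(-16 - 91)*t(-9, 0) = (-16 - 91)*((½)*(13 + 0)/(-9)) = -107*(-1)*13/(2*9) = -107*(-13/18) = 1391/18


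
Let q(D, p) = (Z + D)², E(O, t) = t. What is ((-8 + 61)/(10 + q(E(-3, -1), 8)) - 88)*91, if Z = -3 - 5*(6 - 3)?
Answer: -7995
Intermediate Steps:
Z = -18 (Z = -3 - 5*3 = -3 - 1*15 = -3 - 15 = -18)
q(D, p) = (-18 + D)²
((-8 + 61)/(10 + q(E(-3, -1), 8)) - 88)*91 = ((-8 + 61)/(10 + (-18 - 1)²) - 88)*91 = (53/(10 + (-19)²) - 88)*91 = (53/(10 + 361) - 88)*91 = (53/371 - 88)*91 = (53*(1/371) - 88)*91 = (⅐ - 88)*91 = -615/7*91 = -7995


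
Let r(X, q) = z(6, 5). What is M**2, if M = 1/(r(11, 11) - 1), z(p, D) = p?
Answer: 1/25 ≈ 0.040000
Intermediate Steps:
r(X, q) = 6
M = 1/5 (M = 1/(6 - 1) = 1/5 ≈ 0.20000)
M**2 = (1/5)**2 = 1/25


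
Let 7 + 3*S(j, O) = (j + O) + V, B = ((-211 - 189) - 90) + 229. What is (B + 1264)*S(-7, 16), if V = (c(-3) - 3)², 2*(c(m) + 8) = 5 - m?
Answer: 17051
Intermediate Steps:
c(m) = -11/2 - m/2 (c(m) = -8 + (5 - m)/2 = -8 + (5/2 - m/2) = -11/2 - m/2)
V = 49 (V = ((-11/2 - ½*(-3)) - 3)² = ((-11/2 + 3/2) - 3)² = (-4 - 3)² = (-7)² = 49)
B = -261 (B = (-400 - 90) + 229 = -490 + 229 = -261)
S(j, O) = 14 + O/3 + j/3 (S(j, O) = -7/3 + ((j + O) + 49)/3 = -7/3 + ((O + j) + 49)/3 = -7/3 + (49 + O + j)/3 = -7/3 + (49/3 + O/3 + j/3) = 14 + O/3 + j/3)
(B + 1264)*S(-7, 16) = (-261 + 1264)*(14 + (⅓)*16 + (⅓)*(-7)) = 1003*(14 + 16/3 - 7/3) = 1003*17 = 17051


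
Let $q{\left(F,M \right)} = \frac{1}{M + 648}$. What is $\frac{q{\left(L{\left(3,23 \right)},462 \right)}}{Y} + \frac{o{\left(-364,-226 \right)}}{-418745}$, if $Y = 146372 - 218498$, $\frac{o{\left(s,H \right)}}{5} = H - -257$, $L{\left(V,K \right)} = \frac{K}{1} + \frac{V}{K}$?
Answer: $- \frac{2481939409}{6704933215140} \approx -0.00037017$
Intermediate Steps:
$L{\left(V,K \right)} = K + \frac{V}{K}$ ($L{\left(V,K \right)} = K 1 + \frac{V}{K} = K + \frac{V}{K}$)
$o{\left(s,H \right)} = 1285 + 5 H$ ($o{\left(s,H \right)} = 5 \left(H - -257\right) = 5 \left(H + 257\right) = 5 \left(257 + H\right) = 1285 + 5 H$)
$Y = -72126$
$q{\left(F,M \right)} = \frac{1}{648 + M}$
$\frac{q{\left(L{\left(3,23 \right)},462 \right)}}{Y} + \frac{o{\left(-364,-226 \right)}}{-418745} = \frac{1}{\left(648 + 462\right) \left(-72126\right)} + \frac{1285 + 5 \left(-226\right)}{-418745} = \frac{1}{1110} \left(- \frac{1}{72126}\right) + \left(1285 - 1130\right) \left(- \frac{1}{418745}\right) = \frac{1}{1110} \left(- \frac{1}{72126}\right) + 155 \left(- \frac{1}{418745}\right) = - \frac{1}{80059860} - \frac{31}{83749} = - \frac{2481939409}{6704933215140}$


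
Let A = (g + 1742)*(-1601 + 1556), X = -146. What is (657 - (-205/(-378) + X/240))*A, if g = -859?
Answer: -4386230977/168 ≈ -2.6109e+7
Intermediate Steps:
A = -39735 (A = (-859 + 1742)*(-1601 + 1556) = 883*(-45) = -39735)
(657 - (-205/(-378) + X/240))*A = (657 - (-205/(-378) - 146/240))*(-39735) = (657 - (-205*(-1/378) - 146*1/240))*(-39735) = (657 - (205/378 - 73/120))*(-39735) = (657 - 1*(-499/7560))*(-39735) = (657 + 499/7560)*(-39735) = (4967419/7560)*(-39735) = -4386230977/168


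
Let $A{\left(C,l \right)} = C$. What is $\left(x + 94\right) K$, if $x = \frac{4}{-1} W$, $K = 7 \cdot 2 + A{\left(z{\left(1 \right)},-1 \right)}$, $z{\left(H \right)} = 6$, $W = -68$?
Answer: $7320$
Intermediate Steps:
$K = 20$ ($K = 7 \cdot 2 + 6 = 14 + 6 = 20$)
$x = 272$ ($x = \frac{4}{-1} \left(-68\right) = 4 \left(-1\right) \left(-68\right) = \left(-4\right) \left(-68\right) = 272$)
$\left(x + 94\right) K = \left(272 + 94\right) 20 = 366 \cdot 20 = 7320$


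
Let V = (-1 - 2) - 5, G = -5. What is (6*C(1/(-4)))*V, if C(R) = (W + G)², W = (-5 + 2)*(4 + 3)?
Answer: -32448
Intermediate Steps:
W = -21 (W = -3*7 = -21)
V = -8 (V = -3 - 5 = -8)
C(R) = 676 (C(R) = (-21 - 5)² = (-26)² = 676)
(6*C(1/(-4)))*V = (6*676)*(-8) = 4056*(-8) = -32448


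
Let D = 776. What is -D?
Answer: -776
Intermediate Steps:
-D = -1*776 = -776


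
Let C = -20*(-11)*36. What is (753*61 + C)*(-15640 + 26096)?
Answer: 563086968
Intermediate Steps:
C = 7920 (C = -(-220)*36 = -1*(-7920) = 7920)
(753*61 + C)*(-15640 + 26096) = (753*61 + 7920)*(-15640 + 26096) = (45933 + 7920)*10456 = 53853*10456 = 563086968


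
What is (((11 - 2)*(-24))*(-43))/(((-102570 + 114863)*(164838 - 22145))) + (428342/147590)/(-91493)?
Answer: -312972685385099/11843371586566445815 ≈ -2.6426e-5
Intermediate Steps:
(((11 - 2)*(-24))*(-43))/(((-102570 + 114863)*(164838 - 22145))) + (428342/147590)/(-91493) = ((9*(-24))*(-43))/((12293*142693)) + (428342*(1/147590))*(-1/91493) = -216*(-43)/1754125049 + (214171/73795)*(-1/91493) = 9288*(1/1754125049) - 214171/6751725935 = 9288/1754125049 - 214171/6751725935 = -312972685385099/11843371586566445815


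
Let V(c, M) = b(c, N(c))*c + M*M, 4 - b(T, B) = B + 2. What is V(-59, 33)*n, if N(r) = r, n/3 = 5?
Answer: -37650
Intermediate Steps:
n = 15 (n = 3*5 = 15)
b(T, B) = 2 - B (b(T, B) = 4 - (B + 2) = 4 - (2 + B) = 4 + (-2 - B) = 2 - B)
V(c, M) = M**2 + c*(2 - c) (V(c, M) = (2 - c)*c + M*M = c*(2 - c) + M**2 = M**2 + c*(2 - c))
V(-59, 33)*n = (33**2 - 1*(-59)*(-2 - 59))*15 = (1089 - 1*(-59)*(-61))*15 = (1089 - 3599)*15 = -2510*15 = -37650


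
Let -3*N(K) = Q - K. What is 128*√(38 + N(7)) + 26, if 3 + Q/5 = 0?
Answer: 26 + 256*√102/3 ≈ 887.82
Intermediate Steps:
Q = -15 (Q = -15 + 5*0 = -15 + 0 = -15)
N(K) = 5 + K/3 (N(K) = -(-15 - K)/3 = 5 + K/3)
128*√(38 + N(7)) + 26 = 128*√(38 + (5 + (⅓)*7)) + 26 = 128*√(38 + (5 + 7/3)) + 26 = 128*√(38 + 22/3) + 26 = 128*√(136/3) + 26 = 128*(2*√102/3) + 26 = 256*√102/3 + 26 = 26 + 256*√102/3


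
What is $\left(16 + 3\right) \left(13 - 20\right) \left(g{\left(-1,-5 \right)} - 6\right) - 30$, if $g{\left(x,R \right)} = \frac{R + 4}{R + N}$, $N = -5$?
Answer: $\frac{7547}{10} \approx 754.7$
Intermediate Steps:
$g{\left(x,R \right)} = \frac{4 + R}{-5 + R}$ ($g{\left(x,R \right)} = \frac{R + 4}{R - 5} = \frac{4 + R}{-5 + R}$)
$\left(16 + 3\right) \left(13 - 20\right) \left(g{\left(-1,-5 \right)} - 6\right) - 30 = \left(16 + 3\right) \left(13 - 20\right) \left(\frac{4 - 5}{-5 - 5} - 6\right) - 30 = 19 \left(- 7 \left(\frac{1}{-10} \left(-1\right) - 6\right)\right) - 30 = 19 \left(- 7 \left(\left(- \frac{1}{10}\right) \left(-1\right) - 6\right)\right) - 30 = 19 \left(- 7 \left(\frac{1}{10} - 6\right)\right) - 30 = 19 \left(\left(-7\right) \left(- \frac{59}{10}\right)\right) - 30 = 19 \cdot \frac{413}{10} - 30 = \frac{7847}{10} - 30 = \frac{7547}{10}$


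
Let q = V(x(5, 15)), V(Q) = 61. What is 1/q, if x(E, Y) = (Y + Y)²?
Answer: 1/61 ≈ 0.016393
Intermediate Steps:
x(E, Y) = 4*Y² (x(E, Y) = (2*Y)² = 4*Y²)
q = 61
1/q = 1/61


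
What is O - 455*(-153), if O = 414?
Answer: 70029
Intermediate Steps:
O - 455*(-153) = 414 - 455*(-153) = 414 + 69615 = 70029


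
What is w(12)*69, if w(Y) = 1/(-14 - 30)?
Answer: -69/44 ≈ -1.5682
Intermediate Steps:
w(Y) = -1/44 (w(Y) = 1/(-44) = -1/44)
w(12)*69 = -1/44*69 = -69/44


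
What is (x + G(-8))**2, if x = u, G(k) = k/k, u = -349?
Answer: 121104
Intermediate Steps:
G(k) = 1
x = -349
(x + G(-8))**2 = (-349 + 1)**2 = (-348)**2 = 121104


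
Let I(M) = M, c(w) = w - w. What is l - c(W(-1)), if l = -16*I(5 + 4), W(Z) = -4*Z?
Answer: -144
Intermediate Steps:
c(w) = 0
l = -144 (l = -16*(5 + 4) = -16*9 = -144)
l - c(W(-1)) = -144 - 1*0 = -144 + 0 = -144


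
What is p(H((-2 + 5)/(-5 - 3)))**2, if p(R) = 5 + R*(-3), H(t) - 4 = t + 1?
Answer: 5041/64 ≈ 78.766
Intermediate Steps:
H(t) = 5 + t (H(t) = 4 + (t + 1) = 4 + (1 + t) = 5 + t)
p(R) = 5 - 3*R
p(H((-2 + 5)/(-5 - 3)))**2 = (5 - 3*(5 + (-2 + 5)/(-5 - 3)))**2 = (5 - 3*(5 + 3/(-8)))**2 = (5 - 3*(5 + 3*(-1/8)))**2 = (5 - 3*(5 - 3/8))**2 = (5 - 3*37/8)**2 = (5 - 111/8)**2 = (-71/8)**2 = 5041/64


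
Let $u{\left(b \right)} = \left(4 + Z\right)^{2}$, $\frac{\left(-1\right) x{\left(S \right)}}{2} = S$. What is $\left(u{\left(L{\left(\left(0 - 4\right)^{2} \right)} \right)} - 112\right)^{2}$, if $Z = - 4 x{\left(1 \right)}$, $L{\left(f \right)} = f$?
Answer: $1024$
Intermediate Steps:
$x{\left(S \right)} = - 2 S$
$Z = 8$ ($Z = - 4 \left(\left(-2\right) 1\right) = \left(-4\right) \left(-2\right) = 8$)
$u{\left(b \right)} = 144$ ($u{\left(b \right)} = \left(4 + 8\right)^{2} = 12^{2} = 144$)
$\left(u{\left(L{\left(\left(0 - 4\right)^{2} \right)} \right)} - 112\right)^{2} = \left(144 - 112\right)^{2} = 32^{2} = 1024$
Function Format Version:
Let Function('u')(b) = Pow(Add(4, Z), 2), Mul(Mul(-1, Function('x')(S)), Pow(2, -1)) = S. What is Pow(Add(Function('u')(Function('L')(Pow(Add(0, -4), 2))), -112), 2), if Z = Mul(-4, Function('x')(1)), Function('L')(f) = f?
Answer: 1024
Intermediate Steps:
Function('x')(S) = Mul(-2, S)
Z = 8 (Z = Mul(-4, Mul(-2, 1)) = Mul(-4, -2) = 8)
Function('u')(b) = 144 (Function('u')(b) = Pow(Add(4, 8), 2) = Pow(12, 2) = 144)
Pow(Add(Function('u')(Function('L')(Pow(Add(0, -4), 2))), -112), 2) = Pow(Add(144, -112), 2) = Pow(32, 2) = 1024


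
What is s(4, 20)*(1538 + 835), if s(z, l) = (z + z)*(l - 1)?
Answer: 360696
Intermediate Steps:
s(z, l) = 2*z*(-1 + l) (s(z, l) = (2*z)*(-1 + l) = 2*z*(-1 + l))
s(4, 20)*(1538 + 835) = (2*4*(-1 + 20))*(1538 + 835) = (2*4*19)*2373 = 152*2373 = 360696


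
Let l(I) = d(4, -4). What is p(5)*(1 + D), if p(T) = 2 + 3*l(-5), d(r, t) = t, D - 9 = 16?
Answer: -260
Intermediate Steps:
D = 25 (D = 9 + 16 = 25)
l(I) = -4
p(T) = -10 (p(T) = 2 + 3*(-4) = 2 - 12 = -10)
p(5)*(1 + D) = -10*(1 + 25) = -10*26 = -260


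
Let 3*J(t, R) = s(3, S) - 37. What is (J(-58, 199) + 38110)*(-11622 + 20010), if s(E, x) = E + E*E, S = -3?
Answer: 319596780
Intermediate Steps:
s(E, x) = E + E**2
J(t, R) = -25/3 (J(t, R) = (3*(1 + 3) - 37)/3 = (3*4 - 37)/3 = (12 - 37)/3 = (1/3)*(-25) = -25/3)
(J(-58, 199) + 38110)*(-11622 + 20010) = (-25/3 + 38110)*(-11622 + 20010) = (114305/3)*8388 = 319596780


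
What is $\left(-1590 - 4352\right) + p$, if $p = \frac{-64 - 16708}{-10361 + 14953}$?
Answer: $- \frac{975087}{164} \approx -5945.7$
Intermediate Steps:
$p = - \frac{599}{164}$ ($p = - \frac{16772}{4592} = \left(-16772\right) \frac{1}{4592} = - \frac{599}{164} \approx -3.6524$)
$\left(-1590 - 4352\right) + p = \left(-1590 - 4352\right) - \frac{599}{164} = -5942 - \frac{599}{164} = - \frac{975087}{164}$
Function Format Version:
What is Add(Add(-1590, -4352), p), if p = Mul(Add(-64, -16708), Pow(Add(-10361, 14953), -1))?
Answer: Rational(-975087, 164) ≈ -5945.7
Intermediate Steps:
p = Rational(-599, 164) (p = Mul(-16772, Pow(4592, -1)) = Mul(-16772, Rational(1, 4592)) = Rational(-599, 164) ≈ -3.6524)
Add(Add(-1590, -4352), p) = Add(Add(-1590, -4352), Rational(-599, 164)) = Add(-5942, Rational(-599, 164)) = Rational(-975087, 164)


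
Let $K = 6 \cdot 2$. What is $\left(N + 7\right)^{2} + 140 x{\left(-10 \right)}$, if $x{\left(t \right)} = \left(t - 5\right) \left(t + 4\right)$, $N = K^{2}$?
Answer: $35401$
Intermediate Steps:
$K = 12$
$N = 144$ ($N = 12^{2} = 144$)
$x{\left(t \right)} = \left(-5 + t\right) \left(4 + t\right)$
$\left(N + 7\right)^{2} + 140 x{\left(-10 \right)} = \left(144 + 7\right)^{2} + 140 \left(-20 + \left(-10\right)^{2} - -10\right) = 151^{2} + 140 \left(-20 + 100 + 10\right) = 22801 + 140 \cdot 90 = 22801 + 12600 = 35401$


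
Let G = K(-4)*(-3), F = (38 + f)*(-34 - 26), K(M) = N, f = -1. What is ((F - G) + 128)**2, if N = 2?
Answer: 4351396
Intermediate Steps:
K(M) = 2
F = -2220 (F = (38 - 1)*(-34 - 26) = 37*(-60) = -2220)
G = -6 (G = 2*(-3) = -6)
((F - G) + 128)**2 = ((-2220 - 1*(-6)) + 128)**2 = ((-2220 + 6) + 128)**2 = (-2214 + 128)**2 = (-2086)**2 = 4351396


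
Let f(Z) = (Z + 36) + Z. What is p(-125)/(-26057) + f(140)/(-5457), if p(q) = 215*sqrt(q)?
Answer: -316/5457 - 1075*I*sqrt(5)/26057 ≈ -0.057907 - 0.092251*I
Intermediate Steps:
f(Z) = 36 + 2*Z (f(Z) = (36 + Z) + Z = 36 + 2*Z)
p(-125)/(-26057) + f(140)/(-5457) = (215*sqrt(-125))/(-26057) + (36 + 2*140)/(-5457) = (215*(5*I*sqrt(5)))*(-1/26057) + (36 + 280)*(-1/5457) = (1075*I*sqrt(5))*(-1/26057) + 316*(-1/5457) = -1075*I*sqrt(5)/26057 - 316/5457 = -316/5457 - 1075*I*sqrt(5)/26057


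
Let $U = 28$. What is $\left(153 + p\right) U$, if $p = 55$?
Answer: $5824$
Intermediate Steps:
$\left(153 + p\right) U = \left(153 + 55\right) 28 = 208 \cdot 28 = 5824$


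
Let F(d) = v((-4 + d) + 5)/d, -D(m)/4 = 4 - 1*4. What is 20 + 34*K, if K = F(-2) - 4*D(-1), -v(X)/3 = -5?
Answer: -235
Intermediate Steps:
v(X) = 15 (v(X) = -3*(-5) = 15)
D(m) = 0 (D(m) = -4*(4 - 1*4) = -4*(4 - 4) = -4*0 = 0)
F(d) = 15/d
K = -15/2 (K = 15/(-2) - 4*0 = 15*(-½) + 0 = -15/2 + 0 = -15/2 ≈ -7.5000)
20 + 34*K = 20 + 34*(-15/2) = 20 - 255 = -235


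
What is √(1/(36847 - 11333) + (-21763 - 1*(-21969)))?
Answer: √134098649890/25514 ≈ 14.353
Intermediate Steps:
√(1/(36847 - 11333) + (-21763 - 1*(-21969))) = √(1/25514 + (-21763 + 21969)) = √(1/25514 + 206) = √(5255885/25514) = √134098649890/25514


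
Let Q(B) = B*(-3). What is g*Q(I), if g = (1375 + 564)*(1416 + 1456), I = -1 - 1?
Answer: 33412848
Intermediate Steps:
I = -2
Q(B) = -3*B
g = 5568808 (g = 1939*2872 = 5568808)
g*Q(I) = 5568808*(-3*(-2)) = 5568808*6 = 33412848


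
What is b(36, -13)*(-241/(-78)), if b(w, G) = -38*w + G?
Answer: -332821/78 ≈ -4266.9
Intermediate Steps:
b(w, G) = G - 38*w
b(36, -13)*(-241/(-78)) = (-13 - 38*36)*(-241/(-78)) = (-13 - 1368)*(-241*(-1/78)) = -1381*241/78 = -332821/78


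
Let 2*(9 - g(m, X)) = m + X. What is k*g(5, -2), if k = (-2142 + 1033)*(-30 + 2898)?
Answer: -23854590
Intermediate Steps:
g(m, X) = 9 - X/2 - m/2 (g(m, X) = 9 - (m + X)/2 = 9 - (X + m)/2 = 9 + (-X/2 - m/2) = 9 - X/2 - m/2)
k = -3180612 (k = -1109*2868 = -3180612)
k*g(5, -2) = -3180612*(9 - 1/2*(-2) - 1/2*5) = -3180612*(9 + 1 - 5/2) = -3180612*15/2 = -23854590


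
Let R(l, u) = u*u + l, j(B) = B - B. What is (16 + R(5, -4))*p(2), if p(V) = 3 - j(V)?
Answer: 111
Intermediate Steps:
j(B) = 0
R(l, u) = l + u² (R(l, u) = u² + l = l + u²)
p(V) = 3 (p(V) = 3 - 1*0 = 3 + 0 = 3)
(16 + R(5, -4))*p(2) = (16 + (5 + (-4)²))*3 = (16 + (5 + 16))*3 = (16 + 21)*3 = 37*3 = 111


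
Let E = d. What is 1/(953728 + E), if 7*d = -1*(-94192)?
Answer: 1/967184 ≈ 1.0339e-6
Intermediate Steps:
d = 13456 (d = (-1*(-94192))/7 = (⅐)*94192 = 13456)
E = 13456
1/(953728 + E) = 1/(953728 + 13456) = 1/967184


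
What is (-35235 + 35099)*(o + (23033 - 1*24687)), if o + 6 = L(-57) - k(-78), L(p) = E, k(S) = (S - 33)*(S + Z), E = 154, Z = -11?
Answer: 1548360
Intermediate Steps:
k(S) = (-33 + S)*(-11 + S) (k(S) = (S - 33)*(S - 11) = (-33 + S)*(-11 + S))
L(p) = 154
o = -9731 (o = -6 + (154 - (363 + (-78)² - 44*(-78))) = -6 + (154 - (363 + 6084 + 3432)) = -6 + (154 - 1*9879) = -6 + (154 - 9879) = -6 - 9725 = -9731)
(-35235 + 35099)*(o + (23033 - 1*24687)) = (-35235 + 35099)*(-9731 + (23033 - 1*24687)) = -136*(-9731 + (23033 - 24687)) = -136*(-9731 - 1654) = -136*(-11385) = 1548360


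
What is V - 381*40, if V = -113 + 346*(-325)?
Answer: -127803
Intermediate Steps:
V = -112563 (V = -113 - 112450 = -112563)
V - 381*40 = -112563 - 381*40 = -112563 - 1*15240 = -112563 - 15240 = -127803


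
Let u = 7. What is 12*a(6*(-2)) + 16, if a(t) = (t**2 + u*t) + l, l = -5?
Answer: 676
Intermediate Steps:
a(t) = -5 + t**2 + 7*t (a(t) = (t**2 + 7*t) - 5 = -5 + t**2 + 7*t)
12*a(6*(-2)) + 16 = 12*(-5 + (6*(-2))**2 + 7*(6*(-2))) + 16 = 12*(-5 + (-12)**2 + 7*(-12)) + 16 = 12*(-5 + 144 - 84) + 16 = 12*55 + 16 = 660 + 16 = 676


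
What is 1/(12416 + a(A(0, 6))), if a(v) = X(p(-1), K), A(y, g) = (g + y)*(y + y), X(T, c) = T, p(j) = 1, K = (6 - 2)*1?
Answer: 1/12417 ≈ 8.0535e-5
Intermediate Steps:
K = 4 (K = 4*1 = 4)
A(y, g) = 2*y*(g + y) (A(y, g) = (g + y)*(2*y) = 2*y*(g + y))
a(v) = 1
1/(12416 + a(A(0, 6))) = 1/(12416 + 1) = 1/12417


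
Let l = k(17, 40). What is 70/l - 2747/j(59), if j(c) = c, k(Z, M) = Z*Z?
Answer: -789753/17051 ≈ -46.317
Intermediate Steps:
k(Z, M) = Z²
l = 289 (l = 17² = 289)
70/l - 2747/j(59) = 70/289 - 2747/59 = -789753/17051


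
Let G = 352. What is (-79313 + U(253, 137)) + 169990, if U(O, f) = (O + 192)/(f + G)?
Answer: 44341498/489 ≈ 90678.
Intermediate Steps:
U(O, f) = (192 + O)/(352 + f) (U(O, f) = (O + 192)/(f + 352) = (192 + O)/(352 + f))
(-79313 + U(253, 137)) + 169990 = (-79313 + (192 + 253)/(352 + 137)) + 169990 = (-79313 + 445/489) + 169990 = -38783612/489 + 169990 = 44341498/489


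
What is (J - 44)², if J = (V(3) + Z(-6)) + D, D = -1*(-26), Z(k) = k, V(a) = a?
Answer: 441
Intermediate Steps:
D = 26
J = 23 (J = (3 - 6) + 26 = -3 + 26 = 23)
(J - 44)² = (23 - 44)² = (-21)² = 441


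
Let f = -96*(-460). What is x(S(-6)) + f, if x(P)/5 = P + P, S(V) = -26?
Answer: 43900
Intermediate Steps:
x(P) = 10*P (x(P) = 5*(P + P) = 5*(2*P) = 10*P)
f = 44160
x(S(-6)) + f = 10*(-26) + 44160 = -260 + 44160 = 43900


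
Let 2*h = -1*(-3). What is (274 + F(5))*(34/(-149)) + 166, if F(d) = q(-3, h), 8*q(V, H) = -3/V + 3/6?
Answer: 123293/1192 ≈ 103.43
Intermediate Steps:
h = 3/2 (h = (-1*(-3))/2 = (1/2)*3 = 3/2 ≈ 1.5000)
q(V, H) = 1/16 - 3/(8*V) (q(V, H) = (-3/V + 3/6)/8 = (-3/V + 3*(1/6))/8 = (-3/V + 1/2)/8 = (1/2 - 3/V)/8 = 1/16 - 3/(8*V))
F(d) = 3/16 (F(d) = (1/16)*(-6 - 3)/(-3) = (1/16)*(-1/3)*(-9) = 3/16)
(274 + F(5))*(34/(-149)) + 166 = (274 + 3/16)*(34/(-149)) + 166 = 4387*(34*(-1/149))/16 + 166 = (4387/16)*(-34/149) + 166 = -74579/1192 + 166 = 123293/1192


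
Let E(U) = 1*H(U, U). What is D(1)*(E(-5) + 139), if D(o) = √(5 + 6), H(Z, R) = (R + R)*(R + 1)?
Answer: 179*√11 ≈ 593.68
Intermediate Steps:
H(Z, R) = 2*R*(1 + R) (H(Z, R) = (2*R)*(1 + R) = 2*R*(1 + R))
D(o) = √11
E(U) = 2*U*(1 + U) (E(U) = 1*(2*U*(1 + U)) = 2*U*(1 + U))
D(1)*(E(-5) + 139) = √11*(2*(-5)*(1 - 5) + 139) = √11*(2*(-5)*(-4) + 139) = √11*(40 + 139) = √11*179 = 179*√11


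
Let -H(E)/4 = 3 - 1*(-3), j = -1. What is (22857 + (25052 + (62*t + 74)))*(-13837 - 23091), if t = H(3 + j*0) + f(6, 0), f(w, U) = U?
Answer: -1716967360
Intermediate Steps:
H(E) = -24 (H(E) = -4*(3 - 1*(-3)) = -4*(3 + 3) = -4*6 = -24)
t = -24 (t = -24 + 0 = -24)
(22857 + (25052 + (62*t + 74)))*(-13837 - 23091) = (22857 + (25052 + (62*(-24) + 74)))*(-13837 - 23091) = (22857 + (25052 + (-1488 + 74)))*(-36928) = (22857 + (25052 - 1414))*(-36928) = (22857 + 23638)*(-36928) = 46495*(-36928) = -1716967360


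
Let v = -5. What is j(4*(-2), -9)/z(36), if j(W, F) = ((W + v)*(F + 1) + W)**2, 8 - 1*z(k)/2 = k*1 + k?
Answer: -72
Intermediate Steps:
z(k) = 16 - 4*k (z(k) = 16 - 2*(k*1 + k) = 16 - 2*(k + k) = 16 - 4*k)
j(W, F) = (W + (1 + F)*(-5 + W))**2 (j(W, F) = ((W - 5)*(F + 1) + W)**2 = ((-5 + W)*(1 + F) + W)**2 = ((1 + F)*(-5 + W) + W)**2 = (W + (1 + F)*(-5 + W))**2)
j(4*(-2), -9)/z(36) = (-5 - 5*(-9) + 2*(4*(-2)) - 36*(-2))**2/(16 - 4*36) = (-5 + 45 + 2*(-8) - 9*(-8))**2/(16 - 144) = (-5 + 45 - 16 + 72)**2/(-128) = 96**2*(-1/128) = 9216*(-1/128) = -72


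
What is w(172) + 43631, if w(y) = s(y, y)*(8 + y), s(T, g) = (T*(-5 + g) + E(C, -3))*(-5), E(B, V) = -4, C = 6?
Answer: -25804369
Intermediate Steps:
s(T, g) = 20 - 5*T*(-5 + g) (s(T, g) = (T*(-5 + g) - 4)*(-5) = (-4 + T*(-5 + g))*(-5) = 20 - 5*T*(-5 + g))
w(y) = (8 + y)*(20 - 5*y² + 25*y) (w(y) = (20 + 25*y - 5*y*y)*(8 + y) = (20 + 25*y - 5*y²)*(8 + y) = (20 - 5*y² + 25*y)*(8 + y) = (8 + y)*(20 - 5*y² + 25*y))
w(172) + 43631 = 5*(8 + 172)*(4 - 1*172² + 5*172) + 43631 = 5*180*(4 - 1*29584 + 860) + 43631 = 5*180*(4 - 29584 + 860) + 43631 = 5*180*(-28720) + 43631 = -25848000 + 43631 = -25804369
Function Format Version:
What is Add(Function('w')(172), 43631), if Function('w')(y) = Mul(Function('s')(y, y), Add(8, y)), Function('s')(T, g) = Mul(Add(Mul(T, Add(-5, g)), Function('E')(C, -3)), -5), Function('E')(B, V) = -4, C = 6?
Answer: -25804369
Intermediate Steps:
Function('s')(T, g) = Add(20, Mul(-5, T, Add(-5, g))) (Function('s')(T, g) = Mul(Add(Mul(T, Add(-5, g)), -4), -5) = Mul(Add(-4, Mul(T, Add(-5, g))), -5) = Add(20, Mul(-5, T, Add(-5, g))))
Function('w')(y) = Mul(Add(8, y), Add(20, Mul(-5, Pow(y, 2)), Mul(25, y))) (Function('w')(y) = Mul(Add(20, Mul(25, y), Mul(-5, y, y)), Add(8, y)) = Mul(Add(20, Mul(25, y), Mul(-5, Pow(y, 2))), Add(8, y)) = Mul(Add(20, Mul(-5, Pow(y, 2)), Mul(25, y)), Add(8, y)) = Mul(Add(8, y), Add(20, Mul(-5, Pow(y, 2)), Mul(25, y))))
Add(Function('w')(172), 43631) = Add(Mul(5, Add(8, 172), Add(4, Mul(-1, Pow(172, 2)), Mul(5, 172))), 43631) = Add(Mul(5, 180, Add(4, Mul(-1, 29584), 860)), 43631) = Add(Mul(5, 180, Add(4, -29584, 860)), 43631) = Add(Mul(5, 180, -28720), 43631) = Add(-25848000, 43631) = -25804369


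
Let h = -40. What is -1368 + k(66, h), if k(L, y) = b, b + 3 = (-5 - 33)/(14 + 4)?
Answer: -12358/9 ≈ -1373.1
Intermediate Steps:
b = -46/9 (b = -3 + (-5 - 33)/(14 + 4) = -3 - 38/18 = -3 - 38*1/18 = -3 - 19/9 = -46/9 ≈ -5.1111)
k(L, y) = -46/9
-1368 + k(66, h) = -1368 - 46/9 = -12358/9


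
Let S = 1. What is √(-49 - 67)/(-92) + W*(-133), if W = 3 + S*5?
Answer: -1064 - I*√29/46 ≈ -1064.0 - 0.11707*I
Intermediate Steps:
W = 8 (W = 3 + 1*5 = 3 + 5 = 8)
√(-49 - 67)/(-92) + W*(-133) = √(-49 - 67)/(-92) + 8*(-133) = √(-116)*(-1/92) - 1064 = (2*I*√29)*(-1/92) - 1064 = -I*√29/46 - 1064 = -1064 - I*√29/46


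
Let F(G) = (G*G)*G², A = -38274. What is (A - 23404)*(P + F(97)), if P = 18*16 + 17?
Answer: -5460327805308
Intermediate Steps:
P = 305 (P = 288 + 17 = 305)
F(G) = G⁴ (F(G) = G²*G² = G⁴)
(A - 23404)*(P + F(97)) = (-38274 - 23404)*(305 + 97⁴) = -61678*(305 + 88529281) = -61678*88529586 = -5460327805308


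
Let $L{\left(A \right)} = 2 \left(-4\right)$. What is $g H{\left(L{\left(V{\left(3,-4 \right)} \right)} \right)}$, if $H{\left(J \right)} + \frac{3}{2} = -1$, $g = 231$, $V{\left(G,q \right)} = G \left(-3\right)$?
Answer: $- \frac{1155}{2} \approx -577.5$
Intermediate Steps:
$V{\left(G,q \right)} = - 3 G$
$L{\left(A \right)} = -8$
$H{\left(J \right)} = - \frac{5}{2}$ ($H{\left(J \right)} = - \frac{3}{2} - 1 = - \frac{5}{2}$)
$g H{\left(L{\left(V{\left(3,-4 \right)} \right)} \right)} = 231 \left(- \frac{5}{2}\right) = - \frac{1155}{2}$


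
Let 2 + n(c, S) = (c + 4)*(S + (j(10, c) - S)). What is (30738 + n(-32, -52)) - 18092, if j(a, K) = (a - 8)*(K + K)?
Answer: 16228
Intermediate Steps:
j(a, K) = 2*K*(-8 + a) (j(a, K) = (-8 + a)*(2*K) = 2*K*(-8 + a))
n(c, S) = -2 + 4*c*(4 + c) (n(c, S) = -2 + (c + 4)*(S + (2*c*(-8 + 10) - S)) = -2 + (4 + c)*(S + (2*c*2 - S)) = -2 + (4 + c)*(S + (4*c - S)) = -2 + (4 + c)*(S + (-S + 4*c)) = -2 + (4 + c)*(4*c) = -2 + 4*c*(4 + c))
(30738 + n(-32, -52)) - 18092 = (30738 + (-2 + 4*(-32)² + 16*(-32))) - 18092 = (30738 + (-2 + 4*1024 - 512)) - 18092 = (30738 + (-2 + 4096 - 512)) - 18092 = (30738 + 3582) - 18092 = 34320 - 18092 = 16228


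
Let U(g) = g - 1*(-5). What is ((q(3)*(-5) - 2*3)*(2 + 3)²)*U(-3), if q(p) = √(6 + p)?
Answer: -1050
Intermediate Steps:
U(g) = 5 + g (U(g) = g + 5 = 5 + g)
((q(3)*(-5) - 2*3)*(2 + 3)²)*U(-3) = ((√(6 + 3)*(-5) - 2*3)*(2 + 3)²)*(5 - 3) = ((√9*(-5) - 6)*5²)*2 = ((3*(-5) - 6)*25)*2 = ((-15 - 6)*25)*2 = -21*25*2 = -525*2 = -1050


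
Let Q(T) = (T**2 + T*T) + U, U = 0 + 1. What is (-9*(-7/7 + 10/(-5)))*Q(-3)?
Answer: 513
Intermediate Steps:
U = 1
Q(T) = 1 + 2*T**2 (Q(T) = (T**2 + T*T) + 1 = (T**2 + T**2) + 1 = 2*T**2 + 1 = 1 + 2*T**2)
(-9*(-7/7 + 10/(-5)))*Q(-3) = (-9*(-7/7 + 10/(-5)))*(1 + 2*(-3)**2) = (-9*(-7*1/7 + 10*(-1/5)))*(1 + 2*9) = (-9*(-1 - 2))*(1 + 18) = -9*(-3)*19 = 27*19 = 513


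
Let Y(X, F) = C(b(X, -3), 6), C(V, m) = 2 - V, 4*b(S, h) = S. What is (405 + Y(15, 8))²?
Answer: 2601769/16 ≈ 1.6261e+5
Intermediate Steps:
b(S, h) = S/4
Y(X, F) = 2 - X/4
(405 + Y(15, 8))² = (405 + (2 - ¼*15))² = (405 + (2 - 15/4))² = (405 - 7/4)² = (1613/4)² = 2601769/16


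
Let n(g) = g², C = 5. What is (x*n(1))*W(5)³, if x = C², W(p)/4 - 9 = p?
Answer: 4390400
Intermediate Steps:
W(p) = 36 + 4*p
x = 25 (x = 5² = 25)
(x*n(1))*W(5)³ = (25*1²)*(36 + 4*5)³ = (25*1)*(36 + 20)³ = 25*56³ = 25*175616 = 4390400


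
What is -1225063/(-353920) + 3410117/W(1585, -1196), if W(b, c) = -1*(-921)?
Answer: 172576698809/46565760 ≈ 3706.1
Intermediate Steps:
W(b, c) = 921
-1225063/(-353920) + 3410117/W(1585, -1196) = -1225063/(-353920) + 3410117/921 = -1225063*(-1/353920) + 3410117*(1/921) = 175009/50560 + 3410117/921 = 172576698809/46565760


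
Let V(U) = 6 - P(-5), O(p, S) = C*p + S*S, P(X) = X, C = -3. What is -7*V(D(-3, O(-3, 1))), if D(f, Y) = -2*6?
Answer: -77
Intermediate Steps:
O(p, S) = S² - 3*p (O(p, S) = -3*p + S*S = -3*p + S² = S² - 3*p)
D(f, Y) = -12
V(U) = 11 (V(U) = 6 - 1*(-5) = 6 + 5 = 11)
-7*V(D(-3, O(-3, 1))) = -7*11 = -77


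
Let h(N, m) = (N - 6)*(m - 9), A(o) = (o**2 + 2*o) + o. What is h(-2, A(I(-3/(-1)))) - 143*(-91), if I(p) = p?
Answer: 12941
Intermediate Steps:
A(o) = o**2 + 3*o
h(N, m) = (-9 + m)*(-6 + N) (h(N, m) = (-6 + N)*(-9 + m) = (-9 + m)*(-6 + N))
h(-2, A(I(-3/(-1)))) - 143*(-91) = (54 - 9*(-2) - 6*(-3/(-1))*(3 - 3/(-1)) - 2*(-3/(-1))*(3 - 3/(-1))) - 143*(-91) = (54 + 18 - 6*(-3*(-1))*(3 - 3*(-1)) - 2*(-3*(-1))*(3 - 3*(-1))) + 13013 = (54 + 18 - 18*(3 + 3) - 6*(3 + 3)) + 13013 = (54 + 18 - 18*6 - 6*6) + 13013 = (54 + 18 - 6*18 - 2*18) + 13013 = (54 + 18 - 108 - 36) + 13013 = -72 + 13013 = 12941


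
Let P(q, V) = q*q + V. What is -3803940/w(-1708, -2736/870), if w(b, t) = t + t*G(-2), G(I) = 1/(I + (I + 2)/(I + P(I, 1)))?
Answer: 45964275/19 ≈ 2.4192e+6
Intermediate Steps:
P(q, V) = V + q**2 (P(q, V) = q**2 + V = V + q**2)
G(I) = 1/(I + (2 + I)/(1 + I + I**2)) (G(I) = 1/(I + (I + 2)/(I + (1 + I**2))) = 1/(I + (2 + I)/(1 + I + I**2)))
w(b, t) = t/2 (w(b, t) = t + t*((1 - 2 + (-2)**2)/(2 + (-2)**2 + (-2)**3 + 2*(-2))) = t + t*((1 - 2 + 4)/(2 + 4 - 8 - 4)) = t + t*(3/(-6)) = t + t*(-1/6*3) = t + t*(-1/2) = t - t/2 = t/2)
-3803940/w(-1708, -2736/870) = -3803940/((-2736/870)/2) = -3803940/((-2736*1/870)/2) = -3803940/((1/2)*(-456/145)) = -3803940/(-228/145) = -3803940*(-145/228) = 45964275/19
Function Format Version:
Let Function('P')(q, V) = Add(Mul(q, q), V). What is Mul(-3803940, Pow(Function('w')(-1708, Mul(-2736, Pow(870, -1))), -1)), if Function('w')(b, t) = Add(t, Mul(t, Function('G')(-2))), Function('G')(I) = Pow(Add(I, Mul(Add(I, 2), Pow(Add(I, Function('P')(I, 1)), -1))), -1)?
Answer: Rational(45964275, 19) ≈ 2.4192e+6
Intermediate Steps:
Function('P')(q, V) = Add(V, Pow(q, 2)) (Function('P')(q, V) = Add(Pow(q, 2), V) = Add(V, Pow(q, 2)))
Function('G')(I) = Pow(Add(I, Mul(Pow(Add(1, I, Pow(I, 2)), -1), Add(2, I))), -1) (Function('G')(I) = Pow(Add(I, Mul(Add(I, 2), Pow(Add(I, Add(1, Pow(I, 2))), -1))), -1) = Pow(Add(I, Mul(Add(2, I), Pow(Add(1, I, Pow(I, 2)), -1))), -1) = Pow(Add(I, Mul(Pow(Add(1, I, Pow(I, 2)), -1), Add(2, I))), -1))
Function('w')(b, t) = Mul(Rational(1, 2), t) (Function('w')(b, t) = Add(t, Mul(t, Mul(Pow(Add(2, Pow(-2, 2), Pow(-2, 3), Mul(2, -2)), -1), Add(1, -2, Pow(-2, 2))))) = Add(t, Mul(t, Mul(Pow(Add(2, 4, -8, -4), -1), Add(1, -2, 4)))) = Add(t, Mul(t, Mul(Pow(-6, -1), 3))) = Add(t, Mul(t, Mul(Rational(-1, 6), 3))) = Add(t, Mul(t, Rational(-1, 2))) = Add(t, Mul(Rational(-1, 2), t)) = Mul(Rational(1, 2), t))
Mul(-3803940, Pow(Function('w')(-1708, Mul(-2736, Pow(870, -1))), -1)) = Mul(-3803940, Pow(Mul(Rational(1, 2), Mul(-2736, Pow(870, -1))), -1)) = Mul(-3803940, Pow(Mul(Rational(1, 2), Mul(-2736, Rational(1, 870))), -1)) = Mul(-3803940, Pow(Mul(Rational(1, 2), Rational(-456, 145)), -1)) = Mul(-3803940, Pow(Rational(-228, 145), -1)) = Mul(-3803940, Rational(-145, 228)) = Rational(45964275, 19)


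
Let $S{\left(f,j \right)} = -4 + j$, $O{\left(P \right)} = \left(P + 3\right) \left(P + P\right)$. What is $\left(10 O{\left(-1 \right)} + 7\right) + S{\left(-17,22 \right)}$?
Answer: $-15$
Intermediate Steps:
$O{\left(P \right)} = 2 P \left(3 + P\right)$ ($O{\left(P \right)} = \left(3 + P\right) 2 P = 2 P \left(3 + P\right)$)
$\left(10 O{\left(-1 \right)} + 7\right) + S{\left(-17,22 \right)} = \left(10 \cdot 2 \left(-1\right) \left(3 - 1\right) + 7\right) + \left(-4 + 22\right) = \left(10 \cdot 2 \left(-1\right) 2 + 7\right) + 18 = \left(10 \left(-4\right) + 7\right) + 18 = \left(-40 + 7\right) + 18 = -33 + 18 = -15$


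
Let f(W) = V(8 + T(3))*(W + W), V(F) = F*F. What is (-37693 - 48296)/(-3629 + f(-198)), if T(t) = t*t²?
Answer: 85989/488729 ≈ 0.17594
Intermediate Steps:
T(t) = t³
V(F) = F²
f(W) = 2450*W (f(W) = (8 + 3³)²*(W + W) = (8 + 27)²*(2*W) = 35²*(2*W) = 1225*(2*W) = 2450*W)
(-37693 - 48296)/(-3629 + f(-198)) = (-37693 - 48296)/(-3629 + 2450*(-198)) = -85989/(-3629 - 485100) = -85989/(-488729) = -85989*(-1/488729) = 85989/488729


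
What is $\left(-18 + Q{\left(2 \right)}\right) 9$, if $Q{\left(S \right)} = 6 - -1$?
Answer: $-99$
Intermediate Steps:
$Q{\left(S \right)} = 7$ ($Q{\left(S \right)} = 6 + 1 = 7$)
$\left(-18 + Q{\left(2 \right)}\right) 9 = \left(-18 + 7\right) 9 = \left(-11\right) 9 = -99$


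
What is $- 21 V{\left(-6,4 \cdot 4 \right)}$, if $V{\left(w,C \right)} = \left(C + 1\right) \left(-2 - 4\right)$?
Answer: $2142$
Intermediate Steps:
$V{\left(w,C \right)} = -6 - 6 C$ ($V{\left(w,C \right)} = \left(1 + C\right) \left(-6\right) = -6 - 6 C$)
$- 21 V{\left(-6,4 \cdot 4 \right)} = - 21 \left(-6 - 6 \cdot 4 \cdot 4\right) = - 21 \left(-6 - 96\right) = \left(-21\right) \left(-102\right) = 2142$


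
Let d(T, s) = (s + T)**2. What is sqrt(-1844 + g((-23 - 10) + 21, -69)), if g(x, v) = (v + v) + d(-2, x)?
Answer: I*sqrt(1786) ≈ 42.261*I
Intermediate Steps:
d(T, s) = (T + s)**2
g(x, v) = (-2 + x)**2 + 2*v (g(x, v) = (v + v) + (-2 + x)**2 = 2*v + (-2 + x)**2 = (-2 + x)**2 + 2*v)
sqrt(-1844 + g((-23 - 10) + 21, -69)) = sqrt(-1844 + ((-2 + ((-23 - 10) + 21))**2 + 2*(-69))) = sqrt(-1844 + ((-2 + (-33 + 21))**2 - 138)) = sqrt(-1844 + ((-2 - 12)**2 - 138)) = sqrt(-1844 + ((-14)**2 - 138)) = sqrt(-1844 + (196 - 138)) = sqrt(-1844 + 58) = sqrt(-1786) = I*sqrt(1786)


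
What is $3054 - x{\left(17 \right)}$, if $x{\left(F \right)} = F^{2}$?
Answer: $2765$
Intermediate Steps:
$3054 - x{\left(17 \right)} = 3054 - 17^{2} = 3054 - 289 = 2765$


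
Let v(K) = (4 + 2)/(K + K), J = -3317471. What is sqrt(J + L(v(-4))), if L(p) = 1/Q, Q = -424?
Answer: 3*I*sqrt(16566712970)/212 ≈ 1821.4*I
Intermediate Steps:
v(K) = 3/K (v(K) = 6/((2*K)) = 6*(1/(2*K)) = 3/K)
L(p) = -1/424 (L(p) = 1/(-424) = -1/424)
sqrt(J + L(v(-4))) = sqrt(-3317471 - 1/424) = sqrt(-1406607705/424) = 3*I*sqrt(16566712970)/212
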